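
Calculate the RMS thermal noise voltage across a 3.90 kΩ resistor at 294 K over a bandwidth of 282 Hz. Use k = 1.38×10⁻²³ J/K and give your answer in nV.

V_n = √(4kTRB)
4kTRB = 4 × 1.38×10⁻²³ × 294 × 3.90×10³ × 2.82×10² = 1.78×10⁻¹⁴ V²
V_n = √(1.78×10⁻¹⁴) = 1.34×10⁻⁷ V = 134 nV

134 nV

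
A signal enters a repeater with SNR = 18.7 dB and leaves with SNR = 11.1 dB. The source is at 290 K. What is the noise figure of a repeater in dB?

7.6 dB

NF (dB) = SNR_in(dB) − SNR_out(dB) when the source is at T₀
NF = 18.7 − 11.1 = 7.6 dB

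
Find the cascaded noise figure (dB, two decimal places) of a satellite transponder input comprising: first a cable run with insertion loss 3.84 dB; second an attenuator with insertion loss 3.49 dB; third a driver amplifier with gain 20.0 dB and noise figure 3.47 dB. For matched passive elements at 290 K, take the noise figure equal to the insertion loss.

Convert to linear (a loss of L dB is a gain of −L dB): F_i = 10^(NF_i/10), G_i = 10^(G_i,dB/10)
  Stage 1: F_1 = 10^(3.84/10) = 2.421, G_1 = 10^(−3.84/10) = 0.4130
  Stage 2: F_2 = 10^(3.49/10) = 2.234, G_2 = 10^(−3.49/10) = 0.4477
  Stage 3: F_3 = 10^(3.47/10) = 2.223, G_3 = 10^(20.0/10) = 100.0
Friis cascade:
  F = 2.421 + (2.234 − 1)/0.4130 + (2.223 − 1)/0.1849 = 12.02
NF = 10 log₁₀(12.02) = 10.80 dB

10.80 dB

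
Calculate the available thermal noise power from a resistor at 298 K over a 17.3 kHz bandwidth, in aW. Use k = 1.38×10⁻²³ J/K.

P_n = kTB = 1.38×10⁻²³ × 298 × 1.73×10⁴ = 7.11×10⁻¹⁷ W = 71.1 aW

71.1 aW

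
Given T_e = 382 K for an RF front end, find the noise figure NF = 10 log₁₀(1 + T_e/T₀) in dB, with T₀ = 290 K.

3.65 dB

F = 1 + T_e/T₀ = 1 + 382/290 = 2.31724
NF = 10 log₁₀(2.31724) = 3.65 dB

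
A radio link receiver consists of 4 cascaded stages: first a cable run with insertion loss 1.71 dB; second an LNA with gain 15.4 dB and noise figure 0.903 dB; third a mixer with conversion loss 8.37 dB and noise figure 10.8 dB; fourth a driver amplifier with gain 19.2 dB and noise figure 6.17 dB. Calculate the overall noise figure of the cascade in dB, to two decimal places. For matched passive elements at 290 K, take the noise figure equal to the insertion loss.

Convert to linear (a loss of L dB is a gain of −L dB): F_i = 10^(NF_i/10), G_i = 10^(G_i,dB/10)
  Stage 1: F_1 = 10^(1.71/10) = 1.483, G_1 = 10^(−1.71/10) = 0.6745
  Stage 2: F_2 = 10^(0.903/10) = 1.231, G_2 = 10^(15.4/10) = 34.67
  Stage 3: F_3 = 10^(10.8/10) = 12.02, G_3 = 10^(−8.37/10) = 0.1455
  Stage 4: F_4 = 10^(6.17/10) = 4.140, G_4 = 10^(19.2/10) = 83.18
Friis cascade:
  F = 1.483 + (1.231 − 1)/0.6745 + (12.02 − 1)/23.39 + (4.140 − 1)/3.404 = 3.219
NF = 10 log₁₀(3.219) = 5.08 dB

5.08 dB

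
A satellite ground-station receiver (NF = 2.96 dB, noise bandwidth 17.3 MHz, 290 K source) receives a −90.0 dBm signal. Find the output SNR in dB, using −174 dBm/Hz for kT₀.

8.7 dB

Noise floor: N = −174 + 10 log₁₀(B) + NF
10 log₁₀(1.73×10⁷) = 72.38 dB
N = −174 + 72.38 + 2.96 = −98.66 dBm
SNR = P_sig − N = −90.0 − (−98.66) = 8.66 dB → 8.7 dB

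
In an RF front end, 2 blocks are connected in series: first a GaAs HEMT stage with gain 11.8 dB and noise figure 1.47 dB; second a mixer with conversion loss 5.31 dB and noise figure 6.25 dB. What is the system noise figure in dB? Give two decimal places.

2.08 dB

Convert to linear (a loss of L dB is a gain of −L dB): F_i = 10^(NF_i/10), G_i = 10^(G_i,dB/10)
  Stage 1: F_1 = 10^(1.47/10) = 1.403, G_1 = 10^(11.8/10) = 15.14
  Stage 2: F_2 = 10^(6.25/10) = 4.217, G_2 = 10^(−5.31/10) = 0.2944
Friis cascade:
  F = 1.403 + (4.217 − 1)/15.14 = 1.615
NF = 10 log₁₀(1.615) = 2.08 dB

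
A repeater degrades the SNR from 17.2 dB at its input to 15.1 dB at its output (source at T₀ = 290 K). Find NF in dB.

2.1 dB

NF (dB) = SNR_in(dB) − SNR_out(dB) when the source is at T₀
NF = 17.2 − 15.1 = 2.1 dB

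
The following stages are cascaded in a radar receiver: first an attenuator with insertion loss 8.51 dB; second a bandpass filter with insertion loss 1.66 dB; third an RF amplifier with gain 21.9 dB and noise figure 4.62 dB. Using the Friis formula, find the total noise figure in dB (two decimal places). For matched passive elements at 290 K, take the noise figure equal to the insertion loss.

14.79 dB

Convert to linear (a loss of L dB is a gain of −L dB): F_i = 10^(NF_i/10), G_i = 10^(G_i,dB/10)
  Stage 1: F_1 = 10^(8.51/10) = 7.096, G_1 = 10^(−8.51/10) = 0.1409
  Stage 2: F_2 = 10^(1.66/10) = 1.466, G_2 = 10^(−1.66/10) = 0.6823
  Stage 3: F_3 = 10^(4.62/10) = 2.897, G_3 = 10^(21.9/10) = 154.9
Friis cascade:
  F = 7.096 + (1.466 − 1)/0.1409 + (2.897 − 1)/0.09616 = 30.13
NF = 10 log₁₀(30.13) = 14.79 dB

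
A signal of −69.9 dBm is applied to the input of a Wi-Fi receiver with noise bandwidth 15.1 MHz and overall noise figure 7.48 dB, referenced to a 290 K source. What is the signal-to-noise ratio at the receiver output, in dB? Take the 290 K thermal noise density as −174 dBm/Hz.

24.8 dB

Noise floor: N = −174 + 10 log₁₀(B) + NF
10 log₁₀(1.51×10⁷) = 71.79 dB
N = −174 + 71.79 + 7.48 = −94.73 dBm
SNR = P_sig − N = −69.9 − (−94.73) = 24.83 dB → 24.8 dB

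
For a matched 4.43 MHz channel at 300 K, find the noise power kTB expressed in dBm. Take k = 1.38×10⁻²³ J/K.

P_n = kTB = 1.38×10⁻²³ × 300 × 4.43×10⁶ = 1.83×10⁻¹⁴ W
In dBm: 10 log₁₀(1.83×10⁻¹⁴ / 10⁻³) = −107.4 dBm

−107.4 dBm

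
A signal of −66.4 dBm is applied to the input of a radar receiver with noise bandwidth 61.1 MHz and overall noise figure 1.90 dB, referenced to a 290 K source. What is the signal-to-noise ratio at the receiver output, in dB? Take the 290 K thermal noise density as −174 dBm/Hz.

27.8 dB

Noise floor: N = −174 + 10 log₁₀(B) + NF
10 log₁₀(6.11×10⁷) = 77.86 dB
N = −174 + 77.86 + 1.90 = −94.24 dBm
SNR = P_sig − N = −66.4 − (−94.24) = 27.84 dB → 27.8 dB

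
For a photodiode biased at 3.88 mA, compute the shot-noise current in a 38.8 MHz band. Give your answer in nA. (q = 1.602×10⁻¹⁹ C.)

I_n = √(2qI·B)
2qI·B = 2 × 1.602×10⁻¹⁹ × 3.88×10⁻³ × 3.88×10⁷ = 4.82×10⁻¹⁴ A²
I_n = √(4.82×10⁻¹⁴) = 2.20×10⁻⁷ A = 220 nA

220 nA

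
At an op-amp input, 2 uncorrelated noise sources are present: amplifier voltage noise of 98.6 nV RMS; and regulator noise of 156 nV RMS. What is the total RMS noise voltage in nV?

185 nV

Uncorrelated sources add in power (mean-square): V_tot = √(ΣV_i²)
V_tot = √[(9.86×10⁻⁸)² + (1.56×10⁻⁷)²] = 1.85×10⁻⁷ V = 185 nV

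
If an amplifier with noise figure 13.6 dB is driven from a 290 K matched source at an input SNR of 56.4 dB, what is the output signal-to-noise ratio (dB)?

42.8 dB

By definition F = SNR_in/SNR_out, so in dB: SNR_out = SNR_in − NF
SNR_out = 56.4 − 13.6 = 42.8 dB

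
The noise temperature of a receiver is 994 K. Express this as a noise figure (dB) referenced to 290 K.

6.46 dB

F = 1 + T_e/T₀ = 1 + 994/290 = 4.42759
NF = 10 log₁₀(4.42759) = 6.46 dB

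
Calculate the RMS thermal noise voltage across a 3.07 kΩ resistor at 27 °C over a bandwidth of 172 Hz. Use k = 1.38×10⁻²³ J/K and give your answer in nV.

T = 27 °C + 273.15 = 300.15 K
V_n = √(4kTRB)
4kTRB = 4 × 1.38×10⁻²³ × 300.15 × 3.07×10³ × 1.72×10² = 8.75×10⁻¹⁵ V²
V_n = √(8.75×10⁻¹⁵) = 9.35×10⁻⁸ V = 93.5 nV

93.5 nV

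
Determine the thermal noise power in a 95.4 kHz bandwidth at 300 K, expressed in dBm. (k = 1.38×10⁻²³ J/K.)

−124.0 dBm

P_n = kTB = 1.38×10⁻²³ × 300 × 9.54×10⁴ = 3.95×10⁻¹⁶ W
In dBm: 10 log₁₀(3.95×10⁻¹⁶ / 10⁻³) = −124.0 dBm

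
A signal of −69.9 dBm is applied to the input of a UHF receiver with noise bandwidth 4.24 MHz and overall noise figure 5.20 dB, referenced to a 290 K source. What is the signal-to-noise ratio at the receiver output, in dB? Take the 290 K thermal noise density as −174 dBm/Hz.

32.6 dB

Noise floor: N = −174 + 10 log₁₀(B) + NF
10 log₁₀(4.24×10⁶) = 66.27 dB
N = −174 + 66.27 + 5.20 = −102.53 dBm
SNR = P_sig − N = −69.9 − (−102.53) = 32.63 dB → 32.6 dB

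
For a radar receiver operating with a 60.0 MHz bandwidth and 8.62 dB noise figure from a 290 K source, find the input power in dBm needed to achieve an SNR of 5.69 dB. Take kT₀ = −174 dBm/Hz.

−81.9 dBm

Sensitivity = −174 + 10 log₁₀(B) + NF + SNR_min
= −174 + 77.78 + 8.62 + 5.69
= −81.91 dBm → −81.9 dBm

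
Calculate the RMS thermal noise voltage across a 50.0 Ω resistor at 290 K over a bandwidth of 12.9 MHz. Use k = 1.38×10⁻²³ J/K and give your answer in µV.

3.21 µV

V_n = √(4kTRB)
4kTRB = 4 × 1.38×10⁻²³ × 290 × 5.00×10¹ × 1.29×10⁷ = 1.03×10⁻¹¹ V²
V_n = √(1.03×10⁻¹¹) = 3.21×10⁻⁶ V = 3.21 µV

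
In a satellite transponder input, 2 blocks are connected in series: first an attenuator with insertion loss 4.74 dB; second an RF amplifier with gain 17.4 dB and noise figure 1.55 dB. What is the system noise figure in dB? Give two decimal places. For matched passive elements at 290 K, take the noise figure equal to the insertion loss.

6.29 dB

Convert to linear (a loss of L dB is a gain of −L dB): F_i = 10^(NF_i/10), G_i = 10^(G_i,dB/10)
  Stage 1: F_1 = 10^(4.74/10) = 2.979, G_1 = 10^(−4.74/10) = 0.3357
  Stage 2: F_2 = 10^(1.55/10) = 1.429, G_2 = 10^(17.4/10) = 54.95
Friis cascade:
  F = 2.979 + (1.429 − 1)/0.3357 = 4.256
NF = 10 log₁₀(4.256) = 6.29 dB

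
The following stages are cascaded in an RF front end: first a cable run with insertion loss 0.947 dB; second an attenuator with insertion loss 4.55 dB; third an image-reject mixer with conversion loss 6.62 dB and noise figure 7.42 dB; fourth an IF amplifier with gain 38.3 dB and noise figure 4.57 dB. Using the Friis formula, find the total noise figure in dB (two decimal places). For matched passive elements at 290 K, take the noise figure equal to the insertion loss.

Convert to linear (a loss of L dB is a gain of −L dB): F_i = 10^(NF_i/10), G_i = 10^(G_i,dB/10)
  Stage 1: F_1 = 10^(0.947/10) = 1.244, G_1 = 10^(−0.947/10) = 0.8041
  Stage 2: F_2 = 10^(4.55/10) = 2.851, G_2 = 10^(−4.55/10) = 0.3508
  Stage 3: F_3 = 10^(7.42/10) = 5.521, G_3 = 10^(−6.62/10) = 0.2178
  Stage 4: F_4 = 10^(4.57/10) = 2.864, G_4 = 10^(38.3/10) = 6761
Friis cascade:
  F = 1.244 + (2.851 − 1)/0.8041 + (5.521 − 1)/0.2820 + (2.864 − 1)/0.06142 = 49.93
NF = 10 log₁₀(49.93) = 16.98 dB

16.98 dB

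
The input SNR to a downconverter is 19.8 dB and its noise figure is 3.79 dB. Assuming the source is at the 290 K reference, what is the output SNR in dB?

16.01 dB

By definition F = SNR_in/SNR_out, so in dB: SNR_out = SNR_in − NF
SNR_out = 19.8 − 3.79 = 16.01 dB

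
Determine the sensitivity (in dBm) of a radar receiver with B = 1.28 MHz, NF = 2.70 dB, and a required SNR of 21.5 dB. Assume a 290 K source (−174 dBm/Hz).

−88.7 dBm

Sensitivity = −174 + 10 log₁₀(B) + NF + SNR_min
= −174 + 61.07 + 2.70 + 21.5
= −88.73 dBm → −88.7 dBm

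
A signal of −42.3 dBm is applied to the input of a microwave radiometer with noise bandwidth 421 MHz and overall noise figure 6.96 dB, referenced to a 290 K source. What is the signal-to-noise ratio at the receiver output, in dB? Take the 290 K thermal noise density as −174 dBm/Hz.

Noise floor: N = −174 + 10 log₁₀(B) + NF
10 log₁₀(4.21×10⁸) = 86.24 dB
N = −174 + 86.24 + 6.96 = −80.80 dBm
SNR = P_sig − N = −42.3 − (−80.80) = 38.50 dB → 38.5 dB

38.5 dB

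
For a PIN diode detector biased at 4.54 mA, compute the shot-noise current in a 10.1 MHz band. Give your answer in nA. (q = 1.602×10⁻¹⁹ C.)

I_n = √(2qI·B)
2qI·B = 2 × 1.602×10⁻¹⁹ × 4.54×10⁻³ × 1.01×10⁷ = 1.47×10⁻¹⁴ A²
I_n = √(1.47×10⁻¹⁴) = 1.21×10⁻⁷ A = 121 nA

121 nA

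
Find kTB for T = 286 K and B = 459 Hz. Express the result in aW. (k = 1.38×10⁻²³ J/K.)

1.81 aW

P_n = kTB = 1.38×10⁻²³ × 286 × 4.59×10² = 1.81×10⁻¹⁸ W = 1.81 aW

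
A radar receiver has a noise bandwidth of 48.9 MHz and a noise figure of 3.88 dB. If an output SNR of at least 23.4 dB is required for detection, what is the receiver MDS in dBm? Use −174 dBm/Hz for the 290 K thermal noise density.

−69.8 dBm

Sensitivity = −174 + 10 log₁₀(B) + NF + SNR_min
= −174 + 76.89 + 3.88 + 23.4
= −69.83 dBm → −69.8 dBm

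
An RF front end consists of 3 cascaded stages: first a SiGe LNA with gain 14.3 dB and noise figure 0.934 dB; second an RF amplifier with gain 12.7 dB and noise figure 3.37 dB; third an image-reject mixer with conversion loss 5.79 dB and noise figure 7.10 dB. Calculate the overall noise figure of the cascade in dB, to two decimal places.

Convert to linear (a loss of L dB is a gain of −L dB): F_i = 10^(NF_i/10), G_i = 10^(G_i,dB/10)
  Stage 1: F_1 = 10^(0.934/10) = 1.240, G_1 = 10^(14.3/10) = 26.92
  Stage 2: F_2 = 10^(3.37/10) = 2.173, G_2 = 10^(12.7/10) = 18.62
  Stage 3: F_3 = 10^(7.10/10) = 5.129, G_3 = 10^(−5.79/10) = 0.2636
Friis cascade:
  F = 1.240 + (2.173 − 1)/26.92 + (5.129 − 1)/501.2 = 1.292
NF = 10 log₁₀(1.292) = 1.11 dB

1.11 dB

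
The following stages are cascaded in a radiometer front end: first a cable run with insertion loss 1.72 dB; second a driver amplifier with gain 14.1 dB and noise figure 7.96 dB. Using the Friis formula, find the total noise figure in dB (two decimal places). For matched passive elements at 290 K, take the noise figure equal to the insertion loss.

9.68 dB

Convert to linear (a loss of L dB is a gain of −L dB): F_i = 10^(NF_i/10), G_i = 10^(G_i,dB/10)
  Stage 1: F_1 = 10^(1.72/10) = 1.486, G_1 = 10^(−1.72/10) = 0.6730
  Stage 2: F_2 = 10^(7.96/10) = 6.252, G_2 = 10^(14.1/10) = 25.70
Friis cascade:
  F = 1.486 + (6.252 − 1)/0.6730 = 9.290
NF = 10 log₁₀(9.290) = 9.68 dB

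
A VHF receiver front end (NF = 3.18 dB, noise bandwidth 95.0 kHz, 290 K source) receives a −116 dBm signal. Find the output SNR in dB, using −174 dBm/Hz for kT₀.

5.0 dB

Noise floor: N = −174 + 10 log₁₀(B) + NF
10 log₁₀(9.50×10⁴) = 49.78 dB
N = −174 + 49.78 + 3.18 = −121.04 dBm
SNR = P_sig − N = −116 − (−121.04) = 5.04 dB → 5.0 dB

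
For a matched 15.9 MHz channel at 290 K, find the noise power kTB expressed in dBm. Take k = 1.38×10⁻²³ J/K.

P_n = kTB = 1.38×10⁻²³ × 290 × 1.59×10⁷ = 6.36×10⁻¹⁴ W
In dBm: 10 log₁₀(6.36×10⁻¹⁴ / 10⁻³) = −102.0 dBm

−102.0 dBm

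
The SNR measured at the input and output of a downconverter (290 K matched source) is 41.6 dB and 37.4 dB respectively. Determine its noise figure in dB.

4.2 dB

NF (dB) = SNR_in(dB) − SNR_out(dB) when the source is at T₀
NF = 41.6 − 37.4 = 4.2 dB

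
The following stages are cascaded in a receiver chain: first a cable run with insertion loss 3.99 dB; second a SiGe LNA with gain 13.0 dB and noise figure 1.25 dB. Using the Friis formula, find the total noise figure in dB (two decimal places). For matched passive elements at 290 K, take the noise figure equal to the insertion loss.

5.24 dB

Convert to linear (a loss of L dB is a gain of −L dB): F_i = 10^(NF_i/10), G_i = 10^(G_i,dB/10)
  Stage 1: F_1 = 10^(3.99/10) = 2.506, G_1 = 10^(−3.99/10) = 0.3990
  Stage 2: F_2 = 10^(1.25/10) = 1.334, G_2 = 10^(13.0/10) = 19.95
Friis cascade:
  F = 2.506 + (1.334 − 1)/0.3990 = 3.342
NF = 10 log₁₀(3.342) = 5.24 dB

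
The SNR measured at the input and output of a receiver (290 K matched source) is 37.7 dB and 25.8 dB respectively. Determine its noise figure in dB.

NF (dB) = SNR_in(dB) − SNR_out(dB) when the source is at T₀
NF = 37.7 − 25.8 = 11.9 dB

11.9 dB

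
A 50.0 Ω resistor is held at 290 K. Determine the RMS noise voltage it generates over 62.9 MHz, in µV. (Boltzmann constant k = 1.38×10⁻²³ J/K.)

7.10 µV

V_n = √(4kTRB)
4kTRB = 4 × 1.38×10⁻²³ × 290 × 5.00×10¹ × 6.29×10⁷ = 5.03×10⁻¹¹ V²
V_n = √(5.03×10⁻¹¹) = 7.10×10⁻⁶ V = 7.10 µV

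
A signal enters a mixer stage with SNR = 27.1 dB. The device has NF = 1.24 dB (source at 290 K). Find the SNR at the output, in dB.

By definition F = SNR_in/SNR_out, so in dB: SNR_out = SNR_in − NF
SNR_out = 27.1 − 1.24 = 25.86 dB

25.86 dB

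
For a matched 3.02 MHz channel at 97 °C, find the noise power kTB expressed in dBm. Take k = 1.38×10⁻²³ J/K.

−108.1 dBm

T = 97 °C + 273.15 = 370.15 K
P_n = kTB = 1.38×10⁻²³ × 370.15 × 3.02×10⁶ = 1.54×10⁻¹⁴ W
In dBm: 10 log₁₀(1.54×10⁻¹⁴ / 10⁻³) = −108.1 dBm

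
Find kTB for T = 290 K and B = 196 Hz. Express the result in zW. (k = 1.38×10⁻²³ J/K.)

784 zW

P_n = kTB = 1.38×10⁻²³ × 290 × 1.96×10² = 7.84×10⁻¹⁹ W = 784 zW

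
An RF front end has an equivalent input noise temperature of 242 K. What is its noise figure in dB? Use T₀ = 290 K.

F = 1 + T_e/T₀ = 1 + 242/290 = 1.83448
NF = 10 log₁₀(1.83448) = 2.64 dB

2.64 dB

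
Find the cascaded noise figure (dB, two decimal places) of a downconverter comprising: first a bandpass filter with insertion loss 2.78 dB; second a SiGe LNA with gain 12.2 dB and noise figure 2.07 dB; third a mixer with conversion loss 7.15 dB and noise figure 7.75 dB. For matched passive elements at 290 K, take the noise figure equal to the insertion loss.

5.59 dB

Convert to linear (a loss of L dB is a gain of −L dB): F_i = 10^(NF_i/10), G_i = 10^(G_i,dB/10)
  Stage 1: F_1 = 10^(2.78/10) = 1.897, G_1 = 10^(−2.78/10) = 0.5272
  Stage 2: F_2 = 10^(2.07/10) = 1.611, G_2 = 10^(12.2/10) = 16.60
  Stage 3: F_3 = 10^(7.75/10) = 5.957, G_3 = 10^(−7.15/10) = 0.1928
Friis cascade:
  F = 1.897 + (1.611 − 1)/0.5272 + (5.957 − 1)/8.750 = 3.621
NF = 10 log₁₀(3.621) = 5.59 dB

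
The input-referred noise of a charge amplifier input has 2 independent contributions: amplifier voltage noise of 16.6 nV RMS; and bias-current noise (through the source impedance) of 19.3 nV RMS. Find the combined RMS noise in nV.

25.5 nV

Uncorrelated sources add in power (mean-square): V_tot = √(ΣV_i²)
V_tot = √[(1.66×10⁻⁸)² + (1.93×10⁻⁸)²] = 2.55×10⁻⁸ V = 25.5 nV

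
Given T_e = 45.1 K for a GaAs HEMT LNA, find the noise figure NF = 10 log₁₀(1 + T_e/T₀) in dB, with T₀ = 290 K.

0.628 dB

F = 1 + T_e/T₀ = 1 + 45.1/290 = 1.15552
NF = 10 log₁₀(1.15552) = 0.628 dB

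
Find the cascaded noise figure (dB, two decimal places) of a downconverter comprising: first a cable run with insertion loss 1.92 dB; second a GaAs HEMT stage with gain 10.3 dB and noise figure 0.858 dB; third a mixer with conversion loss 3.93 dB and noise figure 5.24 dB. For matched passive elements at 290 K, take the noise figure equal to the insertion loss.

Convert to linear (a loss of L dB is a gain of −L dB): F_i = 10^(NF_i/10), G_i = 10^(G_i,dB/10)
  Stage 1: F_1 = 10^(1.92/10) = 1.556, G_1 = 10^(−1.92/10) = 0.6427
  Stage 2: F_2 = 10^(0.858/10) = 1.218, G_2 = 10^(10.3/10) = 10.72
  Stage 3: F_3 = 10^(5.24/10) = 3.342, G_3 = 10^(−3.93/10) = 0.4046
Friis cascade:
  F = 1.556 + (1.218 − 1)/0.6427 + (3.342 − 1)/6.887 = 2.236
NF = 10 log₁₀(2.236) = 3.49 dB

3.49 dB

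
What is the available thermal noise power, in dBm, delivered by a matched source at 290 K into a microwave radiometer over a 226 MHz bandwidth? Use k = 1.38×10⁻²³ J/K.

−90.4 dBm

P_n = kTB = 1.38×10⁻²³ × 290 × 2.26×10⁸ = 9.04×10⁻¹³ W
In dBm: 10 log₁₀(9.04×10⁻¹³ / 10⁻³) = −90.4 dBm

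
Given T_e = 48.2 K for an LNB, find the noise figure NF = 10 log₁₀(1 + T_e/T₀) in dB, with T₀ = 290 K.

F = 1 + T_e/T₀ = 1 + 48.2/290 = 1.16621
NF = 10 log₁₀(1.16621) = 0.668 dB

0.668 dB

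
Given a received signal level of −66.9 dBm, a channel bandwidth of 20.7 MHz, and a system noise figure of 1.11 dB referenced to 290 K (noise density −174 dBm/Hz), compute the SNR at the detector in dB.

Noise floor: N = −174 + 10 log₁₀(B) + NF
10 log₁₀(2.07×10⁷) = 73.16 dB
N = −174 + 73.16 + 1.11 = −99.73 dBm
SNR = P_sig − N = −66.9 − (−99.73) = 32.83 dB → 32.8 dB

32.8 dB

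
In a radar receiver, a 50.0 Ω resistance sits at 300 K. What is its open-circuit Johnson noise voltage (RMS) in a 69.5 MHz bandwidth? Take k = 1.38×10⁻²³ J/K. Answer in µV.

V_n = √(4kTRB)
4kTRB = 4 × 1.38×10⁻²³ × 300 × 5.00×10¹ × 6.95×10⁷ = 5.75×10⁻¹¹ V²
V_n = √(5.75×10⁻¹¹) = 7.59×10⁻⁶ V = 7.59 µV

7.59 µV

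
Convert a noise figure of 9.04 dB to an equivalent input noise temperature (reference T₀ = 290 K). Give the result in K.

2035 K

F = 10^(9.04/10) = 8.01678
T_e = (F − 1)·T₀ = (8.01678 − 1) × 290 = 2035 K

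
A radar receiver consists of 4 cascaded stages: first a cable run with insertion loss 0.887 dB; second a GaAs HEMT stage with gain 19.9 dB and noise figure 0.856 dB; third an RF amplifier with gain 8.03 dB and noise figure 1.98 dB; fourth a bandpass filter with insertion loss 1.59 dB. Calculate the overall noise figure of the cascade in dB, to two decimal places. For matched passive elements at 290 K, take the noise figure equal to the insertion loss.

1.77 dB

Convert to linear (a loss of L dB is a gain of −L dB): F_i = 10^(NF_i/10), G_i = 10^(G_i,dB/10)
  Stage 1: F_1 = 10^(0.887/10) = 1.227, G_1 = 10^(−0.887/10) = 0.8153
  Stage 2: F_2 = 10^(0.856/10) = 1.218, G_2 = 10^(19.9/10) = 97.72
  Stage 3: F_3 = 10^(1.98/10) = 1.578, G_3 = 10^(8.03/10) = 6.353
  Stage 4: F_4 = 10^(1.59/10) = 1.442, G_4 = 10^(−1.59/10) = 0.6934
Friis cascade:
  F = 1.227 + (1.218 − 1)/0.8153 + (1.578 − 1)/79.67 + (1.442 − 1)/506.2 = 1.502
NF = 10 log₁₀(1.502) = 1.77 dB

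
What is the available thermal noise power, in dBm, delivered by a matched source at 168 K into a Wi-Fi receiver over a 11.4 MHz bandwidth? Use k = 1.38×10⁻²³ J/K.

P_n = kTB = 1.38×10⁻²³ × 168 × 1.14×10⁷ = 2.64×10⁻¹⁴ W
In dBm: 10 log₁₀(2.64×10⁻¹⁴ / 10⁻³) = −105.8 dBm

−105.8 dBm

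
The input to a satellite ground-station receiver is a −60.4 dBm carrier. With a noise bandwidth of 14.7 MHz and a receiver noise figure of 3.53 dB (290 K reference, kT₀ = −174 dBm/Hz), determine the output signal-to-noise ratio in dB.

38.4 dB

Noise floor: N = −174 + 10 log₁₀(B) + NF
10 log₁₀(1.47×10⁷) = 71.67 dB
N = −174 + 71.67 + 3.53 = −98.80 dBm
SNR = P_sig − N = −60.4 − (−98.80) = 38.40 dB → 38.4 dB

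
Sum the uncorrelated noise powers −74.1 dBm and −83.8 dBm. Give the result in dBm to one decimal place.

Convert to linear, add, convert back:
P₁ = 3.89×10⁻¹¹ W, P₂ = 4.17×10⁻¹² W
P_tot = 4.31×10⁻¹¹ W → 10 log₁₀(P_tot / 10⁻³) = −73.7 dBm

−73.7 dBm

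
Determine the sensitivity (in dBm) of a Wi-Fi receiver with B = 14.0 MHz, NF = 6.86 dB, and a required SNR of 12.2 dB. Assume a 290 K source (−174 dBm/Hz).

−83.5 dBm

Sensitivity = −174 + 10 log₁₀(B) + NF + SNR_min
= −174 + 71.46 + 6.86 + 12.2
= −83.48 dBm → −83.5 dBm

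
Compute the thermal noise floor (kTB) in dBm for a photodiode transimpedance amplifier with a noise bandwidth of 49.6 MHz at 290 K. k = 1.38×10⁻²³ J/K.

P_n = kTB = 1.38×10⁻²³ × 290 × 4.96×10⁷ = 1.98×10⁻¹³ W
In dBm: 10 log₁₀(1.98×10⁻¹³ / 10⁻³) = −97.0 dBm

−97.0 dBm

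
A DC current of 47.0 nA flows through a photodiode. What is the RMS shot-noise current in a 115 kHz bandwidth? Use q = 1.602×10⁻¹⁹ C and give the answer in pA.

I_n = √(2qI·B)
2qI·B = 2 × 1.602×10⁻¹⁹ × 4.70×10⁻⁸ × 1.15×10⁵ = 1.73×10⁻²¹ A²
I_n = √(1.73×10⁻²¹) = 4.16×10⁻¹¹ A = 41.6 pA

41.6 pA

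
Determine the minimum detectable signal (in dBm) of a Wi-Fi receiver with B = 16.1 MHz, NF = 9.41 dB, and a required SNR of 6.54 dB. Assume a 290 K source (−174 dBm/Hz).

−86.0 dBm

Sensitivity = −174 + 10 log₁₀(B) + NF + SNR_min
= −174 + 72.07 + 9.41 + 6.54
= −85.98 dBm → −86.0 dBm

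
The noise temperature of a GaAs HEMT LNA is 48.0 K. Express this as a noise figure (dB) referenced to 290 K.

0.665 dB

F = 1 + T_e/T₀ = 1 + 48.0/290 = 1.16552
NF = 10 log₁₀(1.16552) = 0.665 dB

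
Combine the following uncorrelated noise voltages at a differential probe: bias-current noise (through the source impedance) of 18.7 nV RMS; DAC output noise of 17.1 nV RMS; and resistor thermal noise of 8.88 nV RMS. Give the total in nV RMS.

26.9 nV

Uncorrelated sources add in power (mean-square): V_tot = √(ΣV_i²)
V_tot = √[(1.87×10⁻⁸)² + (1.71×10⁻⁸)² + (8.88×10⁻⁹)²] = 2.69×10⁻⁸ V = 26.9 nV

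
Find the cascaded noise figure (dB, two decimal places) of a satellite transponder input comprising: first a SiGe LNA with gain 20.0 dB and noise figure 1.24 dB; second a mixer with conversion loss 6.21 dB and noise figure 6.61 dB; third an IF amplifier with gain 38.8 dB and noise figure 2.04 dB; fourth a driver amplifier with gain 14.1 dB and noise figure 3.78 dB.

1.43 dB

Convert to linear (a loss of L dB is a gain of −L dB): F_i = 10^(NF_i/10), G_i = 10^(G_i,dB/10)
  Stage 1: F_1 = 10^(1.24/10) = 1.330, G_1 = 10^(20.0/10) = 100.0
  Stage 2: F_2 = 10^(6.61/10) = 4.581, G_2 = 10^(−6.21/10) = 0.2393
  Stage 3: F_3 = 10^(2.04/10) = 1.600, G_3 = 10^(38.8/10) = 7586
  Stage 4: F_4 = 10^(3.78/10) = 2.388, G_4 = 10^(14.1/10) = 25.70
Friis cascade:
  F = 1.330 + (4.581 − 1)/100.0 + (1.600 − 1)/23.93 + (2.388 − 1)/1.816×10⁵ = 1.391
NF = 10 log₁₀(1.391) = 1.43 dB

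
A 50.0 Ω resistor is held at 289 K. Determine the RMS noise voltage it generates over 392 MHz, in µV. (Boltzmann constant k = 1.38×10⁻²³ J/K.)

V_n = √(4kTRB)
4kTRB = 4 × 1.38×10⁻²³ × 289 × 5.00×10¹ × 3.92×10⁸ = 3.13×10⁻¹⁰ V²
V_n = √(3.13×10⁻¹⁰) = 1.77×10⁻⁵ V = 17.7 µV

17.7 µV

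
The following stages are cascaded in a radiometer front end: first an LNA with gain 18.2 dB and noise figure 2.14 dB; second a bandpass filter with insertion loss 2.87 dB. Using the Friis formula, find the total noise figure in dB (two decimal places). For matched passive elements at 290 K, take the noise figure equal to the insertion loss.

2.18 dB

Convert to linear (a loss of L dB is a gain of −L dB): F_i = 10^(NF_i/10), G_i = 10^(G_i,dB/10)
  Stage 1: F_1 = 10^(2.14/10) = 1.637, G_1 = 10^(18.2/10) = 66.07
  Stage 2: F_2 = 10^(2.87/10) = 1.936, G_2 = 10^(−2.87/10) = 0.5164
Friis cascade:
  F = 1.637 + (1.936 − 1)/66.07 = 1.651
NF = 10 log₁₀(1.651) = 2.18 dB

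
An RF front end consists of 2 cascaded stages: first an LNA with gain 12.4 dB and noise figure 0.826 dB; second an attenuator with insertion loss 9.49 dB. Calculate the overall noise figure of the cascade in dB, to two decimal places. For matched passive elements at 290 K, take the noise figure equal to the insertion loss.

Convert to linear (a loss of L dB is a gain of −L dB): F_i = 10^(NF_i/10), G_i = 10^(G_i,dB/10)
  Stage 1: F_1 = 10^(0.826/10) = 1.209, G_1 = 10^(12.4/10) = 17.38
  Stage 2: F_2 = 10^(9.49/10) = 8.892, G_2 = 10^(−9.49/10) = 0.1125
Friis cascade:
  F = 1.209 + (8.892 − 1)/17.38 = 1.664
NF = 10 log₁₀(1.664) = 2.21 dB

2.21 dB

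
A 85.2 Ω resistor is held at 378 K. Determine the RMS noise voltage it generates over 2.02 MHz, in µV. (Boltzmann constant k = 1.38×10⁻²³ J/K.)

1.90 µV

V_n = √(4kTRB)
4kTRB = 4 × 1.38×10⁻²³ × 378 × 8.52×10¹ × 2.02×10⁶ = 3.59×10⁻¹² V²
V_n = √(3.59×10⁻¹²) = 1.90×10⁻⁶ V = 1.90 µV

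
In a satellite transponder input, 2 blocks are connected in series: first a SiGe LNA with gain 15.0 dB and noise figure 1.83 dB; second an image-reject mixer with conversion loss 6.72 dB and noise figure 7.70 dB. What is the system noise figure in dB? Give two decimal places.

Convert to linear (a loss of L dB is a gain of −L dB): F_i = 10^(NF_i/10), G_i = 10^(G_i,dB/10)
  Stage 1: F_1 = 10^(1.83/10) = 1.524, G_1 = 10^(15.0/10) = 31.62
  Stage 2: F_2 = 10^(7.70/10) = 5.888, G_2 = 10^(−6.72/10) = 0.2128
Friis cascade:
  F = 1.524 + (5.888 − 1)/31.62 = 1.679
NF = 10 log₁₀(1.679) = 2.25 dB

2.25 dB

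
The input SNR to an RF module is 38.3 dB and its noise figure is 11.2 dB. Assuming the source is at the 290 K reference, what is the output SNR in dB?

By definition F = SNR_in/SNR_out, so in dB: SNR_out = SNR_in − NF
SNR_out = 38.3 − 11.2 = 27.1 dB

27.1 dB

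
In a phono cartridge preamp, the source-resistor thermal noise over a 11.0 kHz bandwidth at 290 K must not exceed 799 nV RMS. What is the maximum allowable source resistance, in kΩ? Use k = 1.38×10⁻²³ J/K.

3.63 kΩ

Johnson–Nyquist: V_n = √(4kTRB) ⇒ R = V_n² / (4kTB)
4kTB = 4 × 1.38×10⁻²³ × 290 × 1.10×10⁴ = 1.76×10⁻¹⁶
R = (7.99×10⁻⁷)² / 1.76×10⁻¹⁶ = 3.63×10³ Ω = 3.63 kΩ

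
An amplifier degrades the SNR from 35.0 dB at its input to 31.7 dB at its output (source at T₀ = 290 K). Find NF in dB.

NF (dB) = SNR_in(dB) − SNR_out(dB) when the source is at T₀
NF = 35.0 − 31.7 = 3.3 dB

3.3 dB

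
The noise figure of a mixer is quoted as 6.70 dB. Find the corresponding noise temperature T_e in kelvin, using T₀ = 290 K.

F = 10^(6.70/10) = 4.67735
T_e = (F − 1)·T₀ = (4.67735 − 1) × 290 = 1066 K

1066 K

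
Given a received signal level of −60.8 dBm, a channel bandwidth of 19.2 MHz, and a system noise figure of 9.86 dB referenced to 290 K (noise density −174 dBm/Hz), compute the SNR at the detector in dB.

30.5 dB

Noise floor: N = −174 + 10 log₁₀(B) + NF
10 log₁₀(1.92×10⁷) = 72.83 dB
N = −174 + 72.83 + 9.86 = −91.31 dBm
SNR = P_sig − N = −60.8 − (−91.31) = 30.51 dB → 30.5 dB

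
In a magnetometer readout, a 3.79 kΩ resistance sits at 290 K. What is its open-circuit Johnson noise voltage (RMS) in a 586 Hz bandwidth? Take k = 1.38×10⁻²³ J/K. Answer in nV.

V_n = √(4kTRB)
4kTRB = 4 × 1.38×10⁻²³ × 290 × 3.79×10³ × 5.86×10² = 3.56×10⁻¹⁴ V²
V_n = √(3.56×10⁻¹⁴) = 1.89×10⁻⁷ V = 189 nV

189 nV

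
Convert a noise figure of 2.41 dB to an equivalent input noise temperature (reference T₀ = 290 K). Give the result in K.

215 K

F = 10^(2.41/10) = 1.74181
T_e = (F − 1)·T₀ = (1.74181 − 1) × 290 = 215 K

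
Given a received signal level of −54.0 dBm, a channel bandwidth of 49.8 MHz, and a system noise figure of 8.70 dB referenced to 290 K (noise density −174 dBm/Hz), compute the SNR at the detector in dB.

Noise floor: N = −174 + 10 log₁₀(B) + NF
10 log₁₀(4.98×10⁷) = 76.97 dB
N = −174 + 76.97 + 8.70 = −88.33 dBm
SNR = P_sig − N = −54.0 − (−88.33) = 34.33 dB → 34.3 dB

34.3 dB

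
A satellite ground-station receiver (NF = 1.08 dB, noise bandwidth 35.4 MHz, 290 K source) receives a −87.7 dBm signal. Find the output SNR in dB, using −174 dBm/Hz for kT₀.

9.7 dB

Noise floor: N = −174 + 10 log₁₀(B) + NF
10 log₁₀(3.54×10⁷) = 75.49 dB
N = −174 + 75.49 + 1.08 = −97.43 dBm
SNR = P_sig − N = −87.7 − (−97.43) = 9.73 dB → 9.7 dB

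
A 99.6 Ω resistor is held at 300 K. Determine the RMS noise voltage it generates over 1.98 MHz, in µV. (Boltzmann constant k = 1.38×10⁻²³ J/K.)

1.81 µV

V_n = √(4kTRB)
4kTRB = 4 × 1.38×10⁻²³ × 300 × 9.96×10¹ × 1.98×10⁶ = 3.27×10⁻¹² V²
V_n = √(3.27×10⁻¹²) = 1.81×10⁻⁶ V = 1.81 µV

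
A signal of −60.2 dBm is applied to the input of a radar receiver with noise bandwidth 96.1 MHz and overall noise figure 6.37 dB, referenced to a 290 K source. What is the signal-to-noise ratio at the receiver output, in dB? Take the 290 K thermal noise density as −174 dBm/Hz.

27.6 dB

Noise floor: N = −174 + 10 log₁₀(B) + NF
10 log₁₀(9.61×10⁷) = 79.83 dB
N = −174 + 79.83 + 6.37 = −87.80 dBm
SNR = P_sig − N = −60.2 − (−87.80) = 27.60 dB → 27.6 dB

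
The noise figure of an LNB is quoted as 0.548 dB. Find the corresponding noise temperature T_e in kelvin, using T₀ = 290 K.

F = 10^(0.548/10) = 1.13449
T_e = (F − 1)·T₀ = (1.13449 − 1) × 290 = 39.0 K

39.0 K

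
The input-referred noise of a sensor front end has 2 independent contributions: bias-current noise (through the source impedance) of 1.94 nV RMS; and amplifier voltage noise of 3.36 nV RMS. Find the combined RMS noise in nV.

Uncorrelated sources add in power (mean-square): V_tot = √(ΣV_i²)
V_tot = √[(1.94×10⁻⁹)² + (3.36×10⁻⁹)²] = 3.88×10⁻⁹ V = 3.88 nV

3.88 nV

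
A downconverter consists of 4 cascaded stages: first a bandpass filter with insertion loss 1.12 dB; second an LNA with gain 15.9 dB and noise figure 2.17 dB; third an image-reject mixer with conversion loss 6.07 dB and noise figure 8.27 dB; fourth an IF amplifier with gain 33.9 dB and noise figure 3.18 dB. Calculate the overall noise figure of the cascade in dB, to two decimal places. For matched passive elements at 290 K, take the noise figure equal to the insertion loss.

Convert to linear (a loss of L dB is a gain of −L dB): F_i = 10^(NF_i/10), G_i = 10^(G_i,dB/10)
  Stage 1: F_1 = 10^(1.12/10) = 1.294, G_1 = 10^(−1.12/10) = 0.7727
  Stage 2: F_2 = 10^(2.17/10) = 1.648, G_2 = 10^(15.9/10) = 38.90
  Stage 3: F_3 = 10^(8.27/10) = 6.714, G_3 = 10^(−6.07/10) = 0.2472
  Stage 4: F_4 = 10^(3.18/10) = 2.080, G_4 = 10^(33.9/10) = 2455
Friis cascade:
  F = 1.294 + (1.648 − 1)/0.7727 + (6.714 − 1)/30.06 + (2.080 − 1)/7.430 = 2.468
NF = 10 log₁₀(2.468) = 3.92 dB

3.92 dB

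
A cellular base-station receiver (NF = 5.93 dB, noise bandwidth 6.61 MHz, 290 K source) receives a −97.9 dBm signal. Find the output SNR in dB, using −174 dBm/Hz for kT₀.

2.0 dB

Noise floor: N = −174 + 10 log₁₀(B) + NF
10 log₁₀(6.61×10⁶) = 68.2 dB
N = −174 + 68.2 + 5.93 = −99.87 dBm
SNR = P_sig − N = −97.9 − (−99.87) = 1.97 dB → 2.0 dB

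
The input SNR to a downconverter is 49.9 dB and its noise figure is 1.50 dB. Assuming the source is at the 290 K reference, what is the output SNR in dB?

By definition F = SNR_in/SNR_out, so in dB: SNR_out = SNR_in − NF
SNR_out = 49.9 − 1.50 = 48.40 dB

48.40 dB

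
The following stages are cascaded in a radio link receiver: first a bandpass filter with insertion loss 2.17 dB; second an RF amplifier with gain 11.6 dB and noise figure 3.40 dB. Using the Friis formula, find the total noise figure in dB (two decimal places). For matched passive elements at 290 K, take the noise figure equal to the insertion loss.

5.57 dB

Convert to linear (a loss of L dB is a gain of −L dB): F_i = 10^(NF_i/10), G_i = 10^(G_i,dB/10)
  Stage 1: F_1 = 10^(2.17/10) = 1.648, G_1 = 10^(−2.17/10) = 0.6067
  Stage 2: F_2 = 10^(3.40/10) = 2.188, G_2 = 10^(11.6/10) = 14.45
Friis cascade:
  F = 1.648 + (2.188 − 1)/0.6067 = 3.606
NF = 10 log₁₀(3.606) = 5.57 dB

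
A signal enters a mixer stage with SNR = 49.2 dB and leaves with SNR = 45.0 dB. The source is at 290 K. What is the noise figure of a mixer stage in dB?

NF (dB) = SNR_in(dB) − SNR_out(dB) when the source is at T₀
NF = 49.2 − 45.0 = 4.2 dB

4.2 dB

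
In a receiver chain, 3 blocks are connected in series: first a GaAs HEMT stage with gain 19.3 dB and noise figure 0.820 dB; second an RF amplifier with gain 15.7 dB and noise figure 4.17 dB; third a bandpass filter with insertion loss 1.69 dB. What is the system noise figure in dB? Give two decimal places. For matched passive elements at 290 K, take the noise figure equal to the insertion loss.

0.89 dB

Convert to linear (a loss of L dB is a gain of −L dB): F_i = 10^(NF_i/10), G_i = 10^(G_i,dB/10)
  Stage 1: F_1 = 10^(0.820/10) = 1.208, G_1 = 10^(19.3/10) = 85.11
  Stage 2: F_2 = 10^(4.17/10) = 2.612, G_2 = 10^(15.7/10) = 37.15
  Stage 3: F_3 = 10^(1.69/10) = 1.476, G_3 = 10^(−1.69/10) = 0.6776
Friis cascade:
  F = 1.208 + (2.612 − 1)/85.11 + (1.476 − 1)/3162 = 1.227
NF = 10 log₁₀(1.227) = 0.89 dB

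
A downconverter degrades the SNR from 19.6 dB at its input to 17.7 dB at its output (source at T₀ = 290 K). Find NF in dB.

1.9 dB

NF (dB) = SNR_in(dB) − SNR_out(dB) when the source is at T₀
NF = 19.6 − 17.7 = 1.9 dB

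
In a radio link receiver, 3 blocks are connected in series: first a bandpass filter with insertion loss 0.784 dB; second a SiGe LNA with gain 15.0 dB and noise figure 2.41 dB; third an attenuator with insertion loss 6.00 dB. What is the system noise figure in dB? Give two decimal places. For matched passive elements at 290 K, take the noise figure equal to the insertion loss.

Convert to linear (a loss of L dB is a gain of −L dB): F_i = 10^(NF_i/10), G_i = 10^(G_i,dB/10)
  Stage 1: F_1 = 10^(0.784/10) = 1.198, G_1 = 10^(−0.784/10) = 0.8348
  Stage 2: F_2 = 10^(2.41/10) = 1.742, G_2 = 10^(15.0/10) = 31.62
  Stage 3: F_3 = 10^(6.00/10) = 3.981, G_3 = 10^(−6.00/10) = 0.2512
Friis cascade:
  F = 1.198 + (1.742 − 1)/0.8348 + (3.981 − 1)/26.40 = 2.199
NF = 10 log₁₀(2.199) = 3.42 dB

3.42 dB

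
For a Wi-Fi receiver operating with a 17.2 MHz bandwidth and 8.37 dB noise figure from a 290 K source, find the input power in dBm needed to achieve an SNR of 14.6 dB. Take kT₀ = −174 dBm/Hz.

−78.7 dBm

Sensitivity = −174 + 10 log₁₀(B) + NF + SNR_min
= −174 + 72.36 + 8.37 + 14.6
= −78.67 dBm → −78.7 dBm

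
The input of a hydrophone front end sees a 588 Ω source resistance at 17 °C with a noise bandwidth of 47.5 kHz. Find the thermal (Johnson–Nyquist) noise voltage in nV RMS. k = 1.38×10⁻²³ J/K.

669 nV

T = 17 °C + 273.15 = 290.15 K
V_n = √(4kTRB)
4kTRB = 4 × 1.38×10⁻²³ × 290.15 × 5.88×10² × 4.75×10⁴ = 4.47×10⁻¹³ V²
V_n = √(4.47×10⁻¹³) = 6.69×10⁻⁷ V = 669 nV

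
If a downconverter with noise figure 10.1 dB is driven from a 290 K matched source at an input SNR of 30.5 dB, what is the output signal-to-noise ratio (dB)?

20.4 dB

By definition F = SNR_in/SNR_out, so in dB: SNR_out = SNR_in − NF
SNR_out = 30.5 − 10.1 = 20.4 dB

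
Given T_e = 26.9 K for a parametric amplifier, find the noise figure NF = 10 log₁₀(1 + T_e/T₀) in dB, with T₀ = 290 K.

F = 1 + T_e/T₀ = 1 + 26.9/290 = 1.09276
NF = 10 log₁₀(1.09276) = 0.385 dB

0.385 dB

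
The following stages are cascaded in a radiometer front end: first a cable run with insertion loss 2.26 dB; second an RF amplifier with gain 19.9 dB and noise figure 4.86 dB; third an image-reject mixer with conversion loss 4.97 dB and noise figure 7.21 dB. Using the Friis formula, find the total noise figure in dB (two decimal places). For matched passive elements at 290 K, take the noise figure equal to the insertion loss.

7.18 dB

Convert to linear (a loss of L dB is a gain of −L dB): F_i = 10^(NF_i/10), G_i = 10^(G_i,dB/10)
  Stage 1: F_1 = 10^(2.26/10) = 1.683, G_1 = 10^(−2.26/10) = 0.5943
  Stage 2: F_2 = 10^(4.86/10) = 3.062, G_2 = 10^(19.9/10) = 97.72
  Stage 3: F_3 = 10^(7.21/10) = 5.260, G_3 = 10^(−4.97/10) = 0.3184
Friis cascade:
  F = 1.683 + (3.062 − 1)/0.5943 + (5.260 − 1)/58.08 = 5.226
NF = 10 log₁₀(5.226) = 7.18 dB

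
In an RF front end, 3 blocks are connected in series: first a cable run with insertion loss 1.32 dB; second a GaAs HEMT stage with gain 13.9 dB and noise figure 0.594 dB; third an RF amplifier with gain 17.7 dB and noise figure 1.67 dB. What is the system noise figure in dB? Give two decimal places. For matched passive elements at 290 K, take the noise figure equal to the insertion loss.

1.99 dB

Convert to linear (a loss of L dB is a gain of −L dB): F_i = 10^(NF_i/10), G_i = 10^(G_i,dB/10)
  Stage 1: F_1 = 10^(1.32/10) = 1.355, G_1 = 10^(−1.32/10) = 0.7379
  Stage 2: F_2 = 10^(0.594/10) = 1.147, G_2 = 10^(13.9/10) = 24.55
  Stage 3: F_3 = 10^(1.67/10) = 1.469, G_3 = 10^(17.7/10) = 58.88
Friis cascade:
  F = 1.355 + (1.147 − 1)/0.7379 + (1.469 − 1)/18.11 = 1.580
NF = 10 log₁₀(1.580) = 1.99 dB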